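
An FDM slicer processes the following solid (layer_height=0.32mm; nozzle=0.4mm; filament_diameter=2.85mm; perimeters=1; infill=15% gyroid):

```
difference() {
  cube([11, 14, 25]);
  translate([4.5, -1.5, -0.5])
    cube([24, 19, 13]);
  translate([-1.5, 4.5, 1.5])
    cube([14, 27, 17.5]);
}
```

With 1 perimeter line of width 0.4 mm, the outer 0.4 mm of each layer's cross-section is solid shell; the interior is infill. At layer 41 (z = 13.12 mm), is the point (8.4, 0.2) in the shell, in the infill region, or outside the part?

shell

At z = 13.12 mm: the 11×14 cube contributes its full rectangle; the cube at (4.5, -1.5) does not reach this height (z outside [-0.5, 12.5]); the cube at (-1.5, 4.5) is present — its section is the full 14×27 rectangle; Subtracting the remaining from the first: starting from the 11×14 cube, the 14×27 cube at (-1.5, 4.5) partially overlaps it — only the 104.50 mm² overlap (of its 378.00 mm²) is removed, clipping the outline — 1 connected region. Overall, the cross-section is a single solid region. The nearest boundary edge runs (11.00, 0.00)→(0.00, 0.00); distance from the point to it = 0.20 mm. The point is inside the cross-section, 0.20 mm from the nearest boundary — within the 0.4 mm shell band (1 × 0.4).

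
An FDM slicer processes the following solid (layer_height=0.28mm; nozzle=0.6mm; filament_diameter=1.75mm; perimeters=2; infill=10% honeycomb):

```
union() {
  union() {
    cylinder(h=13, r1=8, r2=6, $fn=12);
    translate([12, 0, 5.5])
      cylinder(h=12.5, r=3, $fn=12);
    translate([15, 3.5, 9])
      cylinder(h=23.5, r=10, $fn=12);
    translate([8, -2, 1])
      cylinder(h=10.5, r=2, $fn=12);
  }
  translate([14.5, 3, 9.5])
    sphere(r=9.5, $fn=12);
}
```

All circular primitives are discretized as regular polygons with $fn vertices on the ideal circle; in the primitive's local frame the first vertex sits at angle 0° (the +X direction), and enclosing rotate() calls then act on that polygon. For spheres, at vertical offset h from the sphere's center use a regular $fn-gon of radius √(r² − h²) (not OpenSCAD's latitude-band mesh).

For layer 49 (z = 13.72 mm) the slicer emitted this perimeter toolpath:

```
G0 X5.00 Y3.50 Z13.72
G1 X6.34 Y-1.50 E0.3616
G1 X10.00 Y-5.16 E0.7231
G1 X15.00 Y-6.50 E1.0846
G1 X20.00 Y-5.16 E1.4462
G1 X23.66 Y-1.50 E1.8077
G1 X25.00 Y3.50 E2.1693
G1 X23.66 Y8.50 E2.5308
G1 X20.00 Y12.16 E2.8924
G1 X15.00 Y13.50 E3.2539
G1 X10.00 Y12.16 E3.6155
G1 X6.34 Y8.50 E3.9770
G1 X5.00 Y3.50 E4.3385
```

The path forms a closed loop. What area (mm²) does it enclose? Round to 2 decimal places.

299.99 mm²

Apply the shoelace formula to the sequence of (X, Y) vertices; enclosed area = 299.99 mm².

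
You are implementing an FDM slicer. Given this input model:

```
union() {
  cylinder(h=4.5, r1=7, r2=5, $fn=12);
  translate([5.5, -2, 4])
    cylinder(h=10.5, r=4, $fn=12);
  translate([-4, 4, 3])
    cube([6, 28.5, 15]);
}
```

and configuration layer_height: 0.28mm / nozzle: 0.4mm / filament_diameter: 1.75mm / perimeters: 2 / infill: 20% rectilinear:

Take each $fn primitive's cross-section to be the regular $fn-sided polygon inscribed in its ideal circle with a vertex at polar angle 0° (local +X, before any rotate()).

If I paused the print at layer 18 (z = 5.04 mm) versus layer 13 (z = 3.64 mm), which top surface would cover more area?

Layer 18 (z = 5.04): the cone is absent (z outside [0, 4.5]); the r=4 cylinder at (5.5, -2) contributes a regular 12-gon of circumradius 4 (area = (12/2)·4.000²·sin(360°/12) = 48.00 mm²); the cube at (-4, 4) (footprint 6×28.5) is included at this height (area 171.00 mm²); Taking the union: the 2 present regions are separate (no shared area or edge), so areas and boundary lengths simply add and each stays a separate island — area = 219.00 mm². So its area = 219.00 mm². Layer 13 (z = 3.64): the cone contributes a regular 12-gon of circumradius 5.382 (interpolated between r1=7 and r2=5 at t=0.809) (area = (12/2)·5.382²·sin(360°/12) = 86.90 mm²); the cylinder at (5.5, -2) does not reach this height (z outside [4, 14.5]); the 6×28.5 cube at (-4, 4) contributes its full rectangle (area 171.00 mm²); Taking the union: the regions partially overlap — summed areas 257.90 mm² minus the doubly-counted overlap 5.20 mm² gives 252.71 mm² — area = 252.71 mm². So its area = 252.71 mm². Layer 13 is larger (252.71 vs 219.00 mm²).

layer 13 (z = 3.64 mm)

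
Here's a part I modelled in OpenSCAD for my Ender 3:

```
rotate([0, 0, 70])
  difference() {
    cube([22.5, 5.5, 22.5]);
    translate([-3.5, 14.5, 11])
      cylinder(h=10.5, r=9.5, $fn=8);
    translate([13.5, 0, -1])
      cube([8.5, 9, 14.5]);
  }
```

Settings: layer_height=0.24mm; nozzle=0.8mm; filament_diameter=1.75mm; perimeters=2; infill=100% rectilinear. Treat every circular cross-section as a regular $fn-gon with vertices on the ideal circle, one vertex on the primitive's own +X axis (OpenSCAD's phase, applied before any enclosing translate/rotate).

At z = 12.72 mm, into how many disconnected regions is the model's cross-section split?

2

At z = 12.72 mm: the cube (footprint 22.5×5.5) is included at this height; the cylinder at (-3.5, 14.5): section is a regular 8-gon, circumradius r=9.5; the cube at (13.5, 0) is present — its section is the full 8.5×9 rectangle; Taking the first minus the rest: starting from the 22.5×5.5 cube, the r=9.5 cylinder at (-3.5, 14.5) misses the remaining region (no effect); the 8.5×9 cube at (13.5, 0) partially overlaps it — only the 46.75 mm² overlap (of its 76.50 mm²) is removed, clipping the outline — 2 connected regions; (whole slice rotated 70° about Z — lengths, areas and connectivity unchanged). The result has 2 disconnected regions.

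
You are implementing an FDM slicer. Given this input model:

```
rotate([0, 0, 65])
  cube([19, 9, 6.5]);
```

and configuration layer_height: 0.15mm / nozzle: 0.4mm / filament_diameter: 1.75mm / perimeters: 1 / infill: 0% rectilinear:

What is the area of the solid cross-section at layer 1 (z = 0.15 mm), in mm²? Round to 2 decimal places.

At z = 0.15 mm: the 19×9 cube contributes its full rectangle (area 171.00 mm²); (rotated 65° about Z; rotation is an isometry so areas/perimeters/island counts are preserved). Overall, the cross-section is a single solid region. Net area = 171.00 mm².

171.00 mm²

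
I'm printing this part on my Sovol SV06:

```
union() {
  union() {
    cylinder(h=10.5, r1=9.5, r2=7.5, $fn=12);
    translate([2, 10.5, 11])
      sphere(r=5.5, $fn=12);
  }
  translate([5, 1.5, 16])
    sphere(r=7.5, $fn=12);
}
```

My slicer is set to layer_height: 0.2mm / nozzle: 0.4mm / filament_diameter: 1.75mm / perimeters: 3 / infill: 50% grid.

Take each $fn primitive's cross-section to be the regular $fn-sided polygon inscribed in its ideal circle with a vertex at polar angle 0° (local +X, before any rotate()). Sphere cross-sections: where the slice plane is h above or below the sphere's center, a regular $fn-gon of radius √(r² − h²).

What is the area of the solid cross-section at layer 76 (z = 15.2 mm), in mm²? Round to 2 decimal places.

At z = 15.2 mm: the cone is absent (z outside [0, 10.5]); the r=5.5 sphere at (2, 10.5) contributes a regular 12-gon of circumradius √(5.5²−4.2²) = 3.551 (area = (12/2)·3.551²·sin(360°/12) = 37.83 mm²); Combining (union): only the r=5.5 sphere at (2, 10.5) is present, so the union is just that shape — area = 37.83 mm²; the r=7.5 sphere at (5, 1.5) contributes a regular 12-gon of circumradius √(7.5²−0.8²) = 7.457 (area = (12/2)·7.457²·sin(360°/12) = 166.83 mm²); Merging all regions: the regions partially overlap — summed areas 204.66 mm² minus the doubly-counted overlap 4.09 mm² gives 200.57 mm² — area = 200.57 mm². Overall, the cross-section is a single solid region. Net area = 200.57 mm².

200.57 mm²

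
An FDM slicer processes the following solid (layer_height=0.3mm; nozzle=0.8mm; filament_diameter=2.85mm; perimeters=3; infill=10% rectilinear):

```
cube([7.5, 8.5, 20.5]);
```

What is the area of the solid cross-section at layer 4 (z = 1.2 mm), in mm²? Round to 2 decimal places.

63.75 mm²

At z = 1.2 mm: the cube (footprint 7.5×8.5) is included at this height (area 63.75 mm²). Overall, the cross-section is a single solid region. Net area = 63.75 mm².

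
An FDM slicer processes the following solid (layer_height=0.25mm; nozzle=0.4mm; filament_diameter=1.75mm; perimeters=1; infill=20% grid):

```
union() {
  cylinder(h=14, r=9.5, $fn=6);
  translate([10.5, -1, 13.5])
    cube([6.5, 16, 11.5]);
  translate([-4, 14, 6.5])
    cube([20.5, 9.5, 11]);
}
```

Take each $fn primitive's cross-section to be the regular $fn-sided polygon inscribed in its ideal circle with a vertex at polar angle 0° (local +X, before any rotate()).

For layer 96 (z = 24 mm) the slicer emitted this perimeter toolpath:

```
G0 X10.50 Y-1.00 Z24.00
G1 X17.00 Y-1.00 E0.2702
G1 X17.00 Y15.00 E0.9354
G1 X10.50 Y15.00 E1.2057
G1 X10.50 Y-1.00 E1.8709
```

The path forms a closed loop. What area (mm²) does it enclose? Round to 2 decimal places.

104.00 mm²

Apply the shoelace formula to the sequence of (X, Y) vertices; enclosed area = 104.00 mm².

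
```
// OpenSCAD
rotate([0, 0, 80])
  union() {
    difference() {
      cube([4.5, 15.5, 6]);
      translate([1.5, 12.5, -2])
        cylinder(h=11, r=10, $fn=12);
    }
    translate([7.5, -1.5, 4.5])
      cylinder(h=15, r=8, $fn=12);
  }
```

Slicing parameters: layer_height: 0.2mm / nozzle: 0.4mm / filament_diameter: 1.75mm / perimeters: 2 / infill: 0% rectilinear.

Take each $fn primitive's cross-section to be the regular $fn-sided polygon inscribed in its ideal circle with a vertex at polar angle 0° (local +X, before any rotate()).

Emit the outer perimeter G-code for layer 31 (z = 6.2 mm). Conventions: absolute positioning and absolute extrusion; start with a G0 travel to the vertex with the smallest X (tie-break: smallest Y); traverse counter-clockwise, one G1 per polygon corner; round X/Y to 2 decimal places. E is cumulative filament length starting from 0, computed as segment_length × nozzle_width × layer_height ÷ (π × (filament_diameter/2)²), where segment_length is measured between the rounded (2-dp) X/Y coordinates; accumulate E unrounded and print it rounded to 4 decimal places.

At z = 6.2 mm: the cube is absent (z outside [0, 6]); the cylinder at (1.5, 12.5): section is a regular 12-gon, circumradius r=10; Subtracting the remaining from the first: the first operand is absent here, so nothing remains; the cylinder at (7.5, -1.5): section is a regular 12-gon, circumradius r=8; Merging all regions: only the r=8 cylinder at (7.5, -1.5) is present, so the union is just that shape — 1 connected region; (whole slice rotated 80° about Z — lengths, areas and connectivity unchanged). The outline is a single polygon with 12 vertices. Extrusion per mm of travel: 0.4 × 0.2 / (π × 0.875²) = 0.033260. Accumulating E over each segment gives final E = 1.6527.

G0 X-5.10 Y8.51 Z6.20
G1 X-4.74 Y4.39 E0.1376
G1 X-2.36 Y1.00 E0.2753
G1 X1.39 Y-0.75 E0.4130
G1 X5.52 Y-0.39 E0.5508
G1 X8.91 Y1.98 E0.6884
G1 X10.66 Y5.74 E0.8264
G1 X10.30 Y9.86 E0.9639
G1 X7.92 Y13.25 E1.1017
G1 X4.17 Y15.00 E1.2393
G1 X0.04 Y14.64 E1.3772
G1 X-3.35 Y12.27 E1.5148
G1 X-5.10 Y8.51 E1.6527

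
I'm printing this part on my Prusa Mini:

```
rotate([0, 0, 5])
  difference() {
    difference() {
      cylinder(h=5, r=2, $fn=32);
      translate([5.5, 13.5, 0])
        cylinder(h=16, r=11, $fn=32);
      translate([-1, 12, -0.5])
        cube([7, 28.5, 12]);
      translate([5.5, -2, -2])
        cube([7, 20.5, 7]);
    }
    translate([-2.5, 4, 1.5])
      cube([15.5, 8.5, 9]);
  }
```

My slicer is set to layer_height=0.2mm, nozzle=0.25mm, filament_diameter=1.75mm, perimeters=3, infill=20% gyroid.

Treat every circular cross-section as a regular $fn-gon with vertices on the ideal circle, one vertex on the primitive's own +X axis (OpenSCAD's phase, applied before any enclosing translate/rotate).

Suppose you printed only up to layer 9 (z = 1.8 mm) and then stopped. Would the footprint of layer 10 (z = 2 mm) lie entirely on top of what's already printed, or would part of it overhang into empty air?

Compare the two slices. At z = 1.8: the r=2 cylinder gives a regular 32-gon of circumradius 2 (constant along its height) (area = (32/2)·2.000²·sin(360°/32) = 12.49 mm²); the r=11 cylinder at (5.5, 13.5) gives a regular 32-gon of circumradius 11 (constant along its height) (area = (32/2)·11.000²·sin(360°/32) = 377.69 mm²); the cube at (-1, 12) (footprint 7×28.5) is included at this height (area 199.50 mm²); the 7×20.5 cube at (5.5, -2) contributes its full rectangle (area 143.50 mm²); Taking the first minus the rest: starting from the r=2 cylinder (12.49 mm²), the r=11 cylinder at (5.5, 13.5) misses the remaining region (no effect); the 7×28.5 cube at (-1, 12) misses the remaining region (no effect); the 7×20.5 cube at (5.5, -2) misses the remaining region (no effect) — area = 12.49 mm²; the cube at (-2.5, 4) is present — its section is the full 15.5×8.5 rectangle (area 131.75 mm²); Taking the first minus the rest: starting from that combined region (12.49 mm²), the 15.5×8.5 cube at (-2.5, 4) misses the remaining region (no effect) — area = 12.49 mm²; (whole slice rotated 5° about Z — lengths, areas and connectivity unchanged). At z = 2: the cylinder: section is a regular 32-gon, circumradius r=2 (area = (32/2)·2.000²·sin(360°/32) = 12.49 mm²); the cylinder at (5.5, 13.5): section is a regular 32-gon, circumradius r=11 (area = (32/2)·11.000²·sin(360°/32) = 377.69 mm²); the cube at (-1, 12) (footprint 7×28.5) is included at this height (area 199.50 mm²); the cube at (5.5, -2) (footprint 7×20.5) is included at this height (area 143.50 mm²); Subtracting the remaining from the first: starting from the r=2 cylinder (12.49 mm²), the r=11 cylinder at (5.5, 13.5) misses the remaining region (no effect); the 7×28.5 cube at (-1, 12) misses the remaining region (no effect); the 7×20.5 cube at (5.5, -2) misses the remaining region (no effect) — area = 12.49 mm²; the cube at (-2.5, 4) (footprint 15.5×8.5) is included at this height (area 131.75 mm²); Subtracting the remaining from the first: starting from the result so far (12.49 mm²), the 15.5×8.5 cube at (-2.5, 4) misses the remaining region (no effect) — area = 12.49 mm²; (rotated 5° about Z; rotation is an isometry so areas/perimeters/island counts are preserved). Checking containment: the cross-section at z = 2 is a subset of the cross-section at z = 1.8.

entirely on top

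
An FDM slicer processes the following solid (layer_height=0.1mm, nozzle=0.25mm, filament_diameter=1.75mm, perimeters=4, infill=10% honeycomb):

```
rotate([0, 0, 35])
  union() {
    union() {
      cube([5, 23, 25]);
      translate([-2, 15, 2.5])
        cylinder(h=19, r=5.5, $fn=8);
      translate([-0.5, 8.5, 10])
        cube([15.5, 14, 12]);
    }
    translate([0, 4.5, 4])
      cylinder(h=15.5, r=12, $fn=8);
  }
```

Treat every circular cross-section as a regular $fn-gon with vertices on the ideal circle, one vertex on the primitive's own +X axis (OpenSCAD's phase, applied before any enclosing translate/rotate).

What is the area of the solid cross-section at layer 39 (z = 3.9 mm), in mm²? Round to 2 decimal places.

At z = 3.9 mm: the cube (footprint 5×23) is included at this height (area 115.00 mm²); the r=5.5 cylinder at (-2, 15) gives a regular 8-gon of circumradius 5.5 (constant along its height) (area = (8/2)·5.500²·sin(360°/8) = 85.56 mm²); the cube at (-0.5, 8.5) is not intersected at this z (z outside [10, 22]); Combining (union): the regions partially overlap — summed areas 200.56 mm² minus the doubly-counted overlap 22.44 mm² gives 178.12 mm² — area = 178.12 mm²; the cylinder at (0, 4.5) is not intersected at this z (z outside [4, 19.5]); Combining (union): only the result so far is present, so the union is just that shape — area = 178.12 mm²; (whole slice rotated 35° about Z — lengths, areas and connectivity unchanged). Overall, the cross-section is a single solid region. Net area = 178.12 mm².

178.12 mm²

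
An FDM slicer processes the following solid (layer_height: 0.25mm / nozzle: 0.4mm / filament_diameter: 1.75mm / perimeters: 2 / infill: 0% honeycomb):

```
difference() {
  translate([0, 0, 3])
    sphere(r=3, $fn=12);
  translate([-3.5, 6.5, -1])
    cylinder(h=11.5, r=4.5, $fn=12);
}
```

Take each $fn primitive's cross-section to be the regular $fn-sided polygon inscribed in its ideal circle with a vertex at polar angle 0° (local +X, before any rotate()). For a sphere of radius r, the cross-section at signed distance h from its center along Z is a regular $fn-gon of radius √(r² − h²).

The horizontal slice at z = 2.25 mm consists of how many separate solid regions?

At z = 2.25 mm: the r=3 sphere contributes a regular 12-gon of circumradius √(3²−0.75²) = 2.905; the r=4.5 cylinder at (-3.5, 6.5) gives a regular 12-gon of circumradius 4.5 (constant along its height); Subtracting the remaining from the first: starting from the r=3 sphere, the r=4.5 cylinder at (-3.5, 6.5) misses the remaining region (no effect) — 1 connected region. The result has 1 disconnected region.

1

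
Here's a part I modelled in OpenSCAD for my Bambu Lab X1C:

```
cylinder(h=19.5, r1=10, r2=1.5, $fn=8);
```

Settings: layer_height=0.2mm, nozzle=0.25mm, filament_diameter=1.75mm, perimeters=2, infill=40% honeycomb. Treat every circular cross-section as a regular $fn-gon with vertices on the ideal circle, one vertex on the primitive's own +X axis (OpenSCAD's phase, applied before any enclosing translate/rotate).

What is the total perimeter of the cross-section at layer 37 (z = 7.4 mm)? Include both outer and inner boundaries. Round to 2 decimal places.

41.48 mm

At z = 7.4 mm: the cone contributes a regular 8-gon of circumradius 6.774 (interpolated between r1=10 and r2=1.5 at t=0.379) (perimeter = 2·8·6.774·sin(180°/8) = 41.48 mm). Overall, the cross-section is a single solid region. Total boundary length (outer) = 41.48 mm.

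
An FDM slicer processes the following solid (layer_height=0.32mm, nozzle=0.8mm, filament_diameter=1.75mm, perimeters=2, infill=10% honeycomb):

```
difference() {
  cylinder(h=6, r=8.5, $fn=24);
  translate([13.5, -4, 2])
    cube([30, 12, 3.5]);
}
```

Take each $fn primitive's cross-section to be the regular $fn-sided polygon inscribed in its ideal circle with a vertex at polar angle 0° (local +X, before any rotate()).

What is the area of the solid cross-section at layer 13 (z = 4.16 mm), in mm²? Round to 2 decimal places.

At z = 4.16 mm: the r=8.5 cylinder contributes a regular 24-gon of circumradius 8.5 (area = (24/2)·8.500²·sin(360°/24) = 224.40 mm²); the cube at (13.5, -4) (footprint 30×12) is included at this height (area 360.00 mm²); Subtracting the remaining from the first: starting from the r=8.5 cylinder (224.40 mm²), the 30×12 cube at (13.5, -4) misses the remaining region (no effect) — area = 224.40 mm². Overall, the cross-section is a single solid region. Net area = 224.40 mm².

224.40 mm²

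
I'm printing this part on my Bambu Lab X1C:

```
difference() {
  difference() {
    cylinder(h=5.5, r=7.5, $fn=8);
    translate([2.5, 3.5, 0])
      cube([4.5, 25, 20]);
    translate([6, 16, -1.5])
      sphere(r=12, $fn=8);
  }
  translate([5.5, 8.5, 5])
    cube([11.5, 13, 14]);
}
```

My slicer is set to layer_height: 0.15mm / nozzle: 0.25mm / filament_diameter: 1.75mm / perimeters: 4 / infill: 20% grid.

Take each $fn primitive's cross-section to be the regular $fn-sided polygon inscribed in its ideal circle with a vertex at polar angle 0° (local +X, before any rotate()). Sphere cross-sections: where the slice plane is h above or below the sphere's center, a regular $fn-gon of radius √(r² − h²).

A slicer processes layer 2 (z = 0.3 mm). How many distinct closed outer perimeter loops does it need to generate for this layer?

1

At z = 0.3 mm: the r=7.5 cylinder contributes a regular 8-gon of circumradius 7.5; the cube at (2.5, 3.5) (footprint 4.5×25) is included at this height; the r=12 sphere at (6, 16) slices to a regular 8-gon of circumradius 11.864 (√(r²−h²) with h=1.8 from center); Subtracting the remaining from the first: starting from the r=7.5 cylinder, the 4.5×25 cube at (2.5, 3.5) partially overlaps it — only the 7.36 mm² overlap (of its 112.50 mm²) is removed, clipping the outline; the r=12 sphere at (6, 16) partially overlaps it — only the 2.66 mm² overlap (of its 398.13 mm²) is removed, clipping the outline — 1 connected region; the cube at (5.5, 8.5) does not reach this height (z outside [5, 19]); After the difference (first − rest): none of the subtracted shapes is present at this height, so the result so far is unchanged — 1 connected region. The result has 1 disconnected region.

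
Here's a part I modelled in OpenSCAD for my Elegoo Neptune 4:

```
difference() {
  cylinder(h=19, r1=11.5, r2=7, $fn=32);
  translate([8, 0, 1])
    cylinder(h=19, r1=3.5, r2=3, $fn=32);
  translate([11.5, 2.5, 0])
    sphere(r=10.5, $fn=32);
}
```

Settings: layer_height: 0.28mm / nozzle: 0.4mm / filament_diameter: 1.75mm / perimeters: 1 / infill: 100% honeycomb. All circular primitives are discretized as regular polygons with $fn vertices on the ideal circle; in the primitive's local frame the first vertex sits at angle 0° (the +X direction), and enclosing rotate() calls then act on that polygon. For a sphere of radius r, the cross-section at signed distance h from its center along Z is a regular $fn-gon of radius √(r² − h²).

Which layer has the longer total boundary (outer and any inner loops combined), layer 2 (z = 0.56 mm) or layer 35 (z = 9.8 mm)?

Layer 2 (z = 0.56): the cone: at t=0.029 of its height the radius interpolates to r₁+(r₂−r₁)t = 11.367, giving a regular 32-gon of that circumradius (perimeter = 2·32·11.367·sin(180°/32) = 71.31 mm); the cone at (8, 0) does not reach this height (z outside [1, 20]); the sphere at (11.5, 2.5): section is a regular 32-gon, circumradius = √(r²−h²) = √(10.5²−0.56²) = 10.485 (perimeter = 2·32·10.485·sin(180°/32) = 65.77 mm); After the difference (first − rest): starting from the cone, the r=10.5 sphere at (11.5, 2.5) partially overlaps it — only the 129.16 mm² overlap (of its 343.16 mm²) is removed, clipping the outline — boundary = 72.34 mm. So its perimeter = 72.34 mm. Layer 35 (z = 9.8): the cone contributes a regular 32-gon of circumradius 9.179 (interpolated between r1=11.5 and r2=7 at t=0.516) (perimeter = 2·32·9.179·sin(180°/32) = 57.58 mm); the cone at (8, 0) (r1=3.5→r2=3) has section circumradius 3.268 here — a regular 32-gon (perimeter = 2·32·3.268·sin(180°/32) = 20.50 mm); the sphere at (11.5, 2.5): section is a regular 32-gon, circumradius = √(r²−h²) = √(10.5²−9.8²) = 3.770 (perimeter = 2·32·3.770·sin(180°/32) = 23.65 mm); Subtracting the remaining from the first: starting from the cone, the cone at (8, 0) partially overlaps it — only the 22.85 mm² overlap (of its 33.35 mm²) is removed, clipping the outline; the r=10.5 sphere at (11.5, 2.5) partially overlaps it — only the 0.38 mm² overlap (of its 44.36 mm²) is removed, clipping the outline — boundary = 61.57 mm. So its perimeter = 61.57 mm. Layer 2 is larger (72.34 vs 61.57 mm).

layer 2 (z = 0.56 mm)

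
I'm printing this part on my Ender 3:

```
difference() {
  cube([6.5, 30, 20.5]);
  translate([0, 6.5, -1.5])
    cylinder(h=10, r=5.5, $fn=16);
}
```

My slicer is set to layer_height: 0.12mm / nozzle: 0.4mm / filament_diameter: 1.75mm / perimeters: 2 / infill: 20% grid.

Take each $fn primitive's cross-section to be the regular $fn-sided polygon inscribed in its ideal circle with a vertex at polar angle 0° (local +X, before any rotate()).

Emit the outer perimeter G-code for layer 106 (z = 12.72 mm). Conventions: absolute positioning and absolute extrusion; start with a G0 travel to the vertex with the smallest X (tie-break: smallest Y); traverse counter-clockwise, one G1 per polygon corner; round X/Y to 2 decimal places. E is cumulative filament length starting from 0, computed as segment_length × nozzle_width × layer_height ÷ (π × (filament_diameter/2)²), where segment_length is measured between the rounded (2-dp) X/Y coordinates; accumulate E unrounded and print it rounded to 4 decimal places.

At z = 12.72 mm: the 6.5×30 cube contributes its full rectangle; the cylinder at (0, 6.5) is not intersected at this z (z outside [-1.5, 8.5]); After the difference (first − rest): none of the subtracted shapes is present at this height, so the 6.5×30 cube is unchanged — 1 connected region. The outline is a single polygon with 4 vertices. Extrusion per mm of travel: 0.4 × 0.12 / (π × 0.875²) = 0.019956. Accumulating E over each segment gives final E = 1.4568.

G0 X0.00 Y0.00 Z12.72
G1 X6.50 Y0.00 E0.1297
G1 X6.50 Y30.00 E0.7284
G1 X0.00 Y30.00 E0.8581
G1 X0.00 Y0.00 E1.4568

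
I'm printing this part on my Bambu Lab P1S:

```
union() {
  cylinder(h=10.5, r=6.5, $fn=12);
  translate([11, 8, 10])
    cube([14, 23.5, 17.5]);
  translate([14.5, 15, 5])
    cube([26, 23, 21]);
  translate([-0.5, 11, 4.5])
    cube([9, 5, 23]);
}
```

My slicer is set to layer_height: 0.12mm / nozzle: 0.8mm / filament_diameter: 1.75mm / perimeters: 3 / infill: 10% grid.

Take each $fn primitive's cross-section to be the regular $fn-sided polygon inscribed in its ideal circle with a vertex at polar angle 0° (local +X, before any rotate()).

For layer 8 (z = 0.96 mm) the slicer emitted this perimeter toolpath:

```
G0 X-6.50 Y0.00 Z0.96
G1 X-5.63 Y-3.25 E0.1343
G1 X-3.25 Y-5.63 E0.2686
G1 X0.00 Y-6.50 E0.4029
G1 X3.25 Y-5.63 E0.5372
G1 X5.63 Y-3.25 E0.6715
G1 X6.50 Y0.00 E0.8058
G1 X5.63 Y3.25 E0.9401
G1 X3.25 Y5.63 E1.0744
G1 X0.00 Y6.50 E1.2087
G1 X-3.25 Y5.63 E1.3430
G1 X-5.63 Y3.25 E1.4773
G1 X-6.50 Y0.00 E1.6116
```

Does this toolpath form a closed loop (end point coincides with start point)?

Start point (G0): (-6.50, 0.00). End point (last G1): the path returns to the start — closed.

yes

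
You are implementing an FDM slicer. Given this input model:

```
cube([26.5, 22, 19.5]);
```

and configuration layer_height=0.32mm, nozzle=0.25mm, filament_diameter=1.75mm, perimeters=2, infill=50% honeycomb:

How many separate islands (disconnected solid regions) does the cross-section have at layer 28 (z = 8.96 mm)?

1

At z = 8.96 mm: the cube (footprint 26.5×22) is included at this height. Overall, the cross-section is a single solid region. Island count = 1.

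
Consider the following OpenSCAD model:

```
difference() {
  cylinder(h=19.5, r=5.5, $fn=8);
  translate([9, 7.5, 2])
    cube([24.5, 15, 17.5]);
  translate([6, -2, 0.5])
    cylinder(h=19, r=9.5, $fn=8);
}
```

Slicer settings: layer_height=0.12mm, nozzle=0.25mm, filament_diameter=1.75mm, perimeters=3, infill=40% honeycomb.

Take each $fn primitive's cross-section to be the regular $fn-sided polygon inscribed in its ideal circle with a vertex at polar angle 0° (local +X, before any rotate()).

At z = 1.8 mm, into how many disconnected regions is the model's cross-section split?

At z = 1.8 mm: the r=5.5 cylinder contributes a regular 8-gon of circumradius 5.5; the cube at (9, 7.5) is absent (z outside [2, 19.5]); the cylinder at (6, -2): section is a regular 8-gon, circumradius r=9.5; Taking the first minus the rest: starting from the r=5.5 cylinder, the r=9.5 cylinder at (6, -2) partially overlaps it — only the 65.57 mm² overlap (of its 255.27 mm²) is removed, clipping the outline — 1 connected region. The result has 1 disconnected region.

1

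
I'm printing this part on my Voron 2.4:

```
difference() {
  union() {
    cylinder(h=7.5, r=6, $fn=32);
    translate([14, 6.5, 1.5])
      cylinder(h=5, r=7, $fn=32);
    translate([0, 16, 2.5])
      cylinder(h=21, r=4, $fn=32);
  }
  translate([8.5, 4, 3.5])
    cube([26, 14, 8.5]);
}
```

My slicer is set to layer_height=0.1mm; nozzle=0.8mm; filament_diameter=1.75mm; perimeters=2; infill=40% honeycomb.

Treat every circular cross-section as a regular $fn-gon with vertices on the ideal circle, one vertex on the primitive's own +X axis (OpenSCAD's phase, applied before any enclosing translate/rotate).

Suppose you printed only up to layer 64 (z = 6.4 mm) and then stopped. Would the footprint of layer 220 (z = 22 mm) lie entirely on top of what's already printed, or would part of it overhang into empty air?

Compare the two slices. At z = 6.4: the cylinder: section is a regular 32-gon, circumradius r=6 (area = (32/2)·6.000²·sin(360°/32) = 112.37 mm²); the r=7 cylinder at (14, 6.5) contributes a regular 32-gon of circumradius 7 (area = (32/2)·7.000²·sin(360°/32) = 152.95 mm²); the r=4 cylinder at (0, 16) gives a regular 32-gon of circumradius 4 (constant along its height) (area = (32/2)·4.000²·sin(360°/32) = 49.94 mm²); Combining (union): the 3 present regions are separate (no shared area or edge), so areas and boundary lengths simply add and each stays a separate island — area = 315.27 mm²; the 26×14 cube at (8.5, 4) contributes its full rectangle (area 364.00 mm²); Subtracting the remaining from the first: starting from that combined region (315.27 mm²), the 26×14 cube at (8.5, 4) partially overlaps it — only the 102.96 mm² overlap (of its 364.00 mm²) is removed, clipping the outline — area = 212.31 mm². At z = 22: the cylinder is absent (z outside [0, 7.5]); the cylinder at (14, 6.5) is not intersected at this z (z outside [1.5, 6.5]); the r=4 cylinder at (0, 16) gives a regular 32-gon of circumradius 4 (constant along its height) (area = (32/2)·4.000²·sin(360°/32) = 49.94 mm²); Combining (union): only the r=4 cylinder at (0, 16) is present, so the union is just that shape — area = 49.94 mm²; the cube at (8.5, 4) is not intersected at this z (z outside [3.5, 12]); Taking the first minus the rest: none of the subtracted shapes is present at this height, so the result so far is unchanged — area = 49.94 mm². Checking containment: the cross-section at z = 22 is a subset of the cross-section at z = 6.4.

entirely on top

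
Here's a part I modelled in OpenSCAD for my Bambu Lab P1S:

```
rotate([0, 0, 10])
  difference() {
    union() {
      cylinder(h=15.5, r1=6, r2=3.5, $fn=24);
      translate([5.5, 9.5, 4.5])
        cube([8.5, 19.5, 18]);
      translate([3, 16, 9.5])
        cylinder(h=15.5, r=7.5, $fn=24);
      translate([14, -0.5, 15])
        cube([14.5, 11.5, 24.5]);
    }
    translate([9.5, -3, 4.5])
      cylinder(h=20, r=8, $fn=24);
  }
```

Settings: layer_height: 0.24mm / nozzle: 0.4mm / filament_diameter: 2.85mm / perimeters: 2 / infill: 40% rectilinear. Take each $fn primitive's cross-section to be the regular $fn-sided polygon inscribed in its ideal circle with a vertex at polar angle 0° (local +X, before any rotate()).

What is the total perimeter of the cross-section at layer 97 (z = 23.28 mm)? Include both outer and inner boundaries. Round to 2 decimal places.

At z = 23.28 mm: the cone is absent (z outside [0, 15.5]); the cube at (5.5, 9.5) does not reach this height (z outside [4.5, 22.5]); the cylinder at (3, 16): section is a regular 24-gon, circumradius r=7.5 (perimeter = 2·24·7.500·sin(180°/24) = 46.99 mm); the cube at (14, -0.5) is present — its section is the full 14.5×11.5 rectangle (perimeter 52.00 mm); Merging all regions: the 2 present regions are separate (no shared area or edge), so areas and boundary lengths simply add and each stays a separate island — boundary = 98.99 mm; the r=8 cylinder at (9.5, -3) gives a regular 24-gon of circumradius 8 (constant along its height) (perimeter = 2·24·8.000·sin(180°/24) = 50.12 mm); Taking the first minus the rest: starting from that combined region, the r=8 cylinder at (9.5, -3) partially overlaps it — only the 7.59 mm² overlap (of its 198.77 mm²) is removed, clipping the outline — boundary = 97.07 mm; (whole slice rotated 10° about Z — lengths, areas and connectivity unchanged). Overall, the cross-section has 2 separate islands. Total boundary length (outer) = 97.07 mm.

97.07 mm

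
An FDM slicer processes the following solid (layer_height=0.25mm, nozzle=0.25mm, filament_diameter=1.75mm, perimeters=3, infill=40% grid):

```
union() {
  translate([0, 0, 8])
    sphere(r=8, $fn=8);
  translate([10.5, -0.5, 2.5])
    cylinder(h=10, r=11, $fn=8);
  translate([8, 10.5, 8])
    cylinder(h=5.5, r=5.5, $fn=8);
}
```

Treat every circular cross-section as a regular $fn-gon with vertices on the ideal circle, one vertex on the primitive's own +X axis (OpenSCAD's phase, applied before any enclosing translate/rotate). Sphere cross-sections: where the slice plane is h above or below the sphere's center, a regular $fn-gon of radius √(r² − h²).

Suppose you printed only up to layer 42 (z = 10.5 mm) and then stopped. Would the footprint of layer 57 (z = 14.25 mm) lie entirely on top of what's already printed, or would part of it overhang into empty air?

entirely on top

Compare the two slices. At z = 10.5: the r=8 sphere contributes a regular 8-gon of circumradius √(8²−2.5²) = 7.599 (area = (8/2)·7.599²·sin(360°/8) = 163.34 mm²); the cylinder at (10.5, -0.5): section is a regular 8-gon, circumradius r=11 (area = (8/2)·11.000²·sin(360°/8) = 342.24 mm²); the cylinder at (8, 10.5): section is a regular 8-gon, circumradius r=5.5 (area = (8/2)·5.500²·sin(360°/8) = 85.56 mm²); Combining (union): the regions partially overlap — summed areas 591.14 mm² minus the doubly-counted overlap 97.61 mm² gives 493.53 mm² — area = 493.53 mm². At z = 14.25: the sphere: section is a regular 8-gon, circumradius = √(r²−h²) = √(8²−6.25²) = 4.994 (area = (8/2)·4.994²·sin(360°/8) = 70.53 mm²); the cylinder at (10.5, -0.5) does not reach this height (z outside [2.5, 12.5]); the cylinder at (8, 10.5) is not intersected at this z (z outside [8, 13.5]); Combining (union): only the r=8 sphere is present, so the union is just that shape — area = 70.53 mm². Checking containment: the cross-section at z = 14.25 is a subset of the cross-section at z = 10.5.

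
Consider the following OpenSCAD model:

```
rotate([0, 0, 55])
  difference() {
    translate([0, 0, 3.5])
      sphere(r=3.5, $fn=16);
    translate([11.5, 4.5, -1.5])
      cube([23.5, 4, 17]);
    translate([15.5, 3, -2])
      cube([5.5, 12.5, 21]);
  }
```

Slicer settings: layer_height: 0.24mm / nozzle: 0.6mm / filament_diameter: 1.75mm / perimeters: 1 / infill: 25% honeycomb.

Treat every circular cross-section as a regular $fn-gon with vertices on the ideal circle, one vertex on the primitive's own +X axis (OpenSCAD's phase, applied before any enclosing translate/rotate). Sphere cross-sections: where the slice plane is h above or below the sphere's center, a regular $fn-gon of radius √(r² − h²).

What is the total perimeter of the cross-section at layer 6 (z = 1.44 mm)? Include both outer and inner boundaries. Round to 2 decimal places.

At z = 1.44 mm: the r=3.5 sphere slices to a regular 16-gon of circumradius 2.830 (√(r²−h²) with h=2.06 from center) (perimeter = 2·16·2.830·sin(180°/16) = 17.66 mm); the 23.5×4 cube at (11.5, 4.5) contributes its full rectangle (perimeter 55.00 mm); the cube at (15.5, 3) (footprint 5.5×12.5) is included at this height (perimeter 36.00 mm); Taking the first minus the rest: starting from the r=3.5 sphere, the 23.5×4 cube at (11.5, 4.5) misses the remaining region (no effect); the 5.5×12.5 cube at (15.5, 3) misses the remaining region (no effect) — boundary = 17.66 mm; (whole slice rotated 55° about Z — lengths, areas and connectivity unchanged). Overall, the cross-section is a single solid region. Total boundary length (outer) = 17.66 mm.

17.66 mm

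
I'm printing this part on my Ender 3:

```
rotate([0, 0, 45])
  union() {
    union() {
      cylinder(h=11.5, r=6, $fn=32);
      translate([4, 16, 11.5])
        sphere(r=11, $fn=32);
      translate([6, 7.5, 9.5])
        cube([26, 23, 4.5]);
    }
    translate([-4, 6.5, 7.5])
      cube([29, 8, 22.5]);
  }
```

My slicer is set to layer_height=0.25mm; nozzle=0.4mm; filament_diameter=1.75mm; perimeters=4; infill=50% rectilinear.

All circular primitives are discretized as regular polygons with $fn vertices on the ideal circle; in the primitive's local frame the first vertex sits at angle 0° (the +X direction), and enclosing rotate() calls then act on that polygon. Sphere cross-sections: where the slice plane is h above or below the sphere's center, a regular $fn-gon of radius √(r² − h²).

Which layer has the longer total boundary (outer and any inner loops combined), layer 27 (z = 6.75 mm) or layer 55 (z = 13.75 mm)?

layer 55 (z = 13.75 mm)

Layer 27 (z = 6.75): the r=6 cylinder gives a regular 32-gon of circumradius 6 (constant along its height) (perimeter = 2·32·6.000·sin(180°/32) = 37.64 mm); the r=11 sphere at (4, 16) contributes a regular 32-gon of circumradius √(11²−4.75²) = 9.922 (perimeter = 2·32·9.922·sin(180°/32) = 62.24 mm); the cube at (6, 7.5) is absent (z outside [9.5, 14]); Merging all regions: the 2 present regions are separate (no shared area or edge), so areas and boundary lengths simply add and each stays a separate island — boundary = 99.88 mm; the cube at (-4, 6.5) is not intersected at this z (z outside [7.5, 30]); Combining (union): only the result so far is present, so the union is just that shape — boundary = 99.88 mm; (whole slice rotated 45° about Z — lengths, areas and connectivity unchanged). So its perimeter = 99.88 mm. Layer 55 (z = 13.75): the cylinder is absent (z outside [0, 11.5]); the sphere at (4, 16): section is a regular 32-gon, circumradius = √(r²−h²) = √(11²−2.25²) = 10.767 (perimeter = 2·32·10.767·sin(180°/32) = 67.55 mm); the cube at (6, 7.5) (footprint 26×23) is included at this height (perimeter 98.00 mm); Taking the union: the regions partially overlap (shared area 132.63 mm²), so the edge portions inside another operand are dropped and the merged outline is re-measured after clipping — boundary = 117.22 mm; the cube at (-4, 6.5) (footprint 29×8) is included at this height (perimeter 74.00 mm); Taking the union: the regions partially overlap (shared area 213.74 mm²), so the edge portions inside another operand are dropped and the merged outline is re-measured after clipping — boundary = 119.44 mm; (whole slice rotated 45° about Z — lengths, areas and connectivity unchanged). So its perimeter = 119.44 mm. Layer 55 is larger (119.44 vs 99.88 mm).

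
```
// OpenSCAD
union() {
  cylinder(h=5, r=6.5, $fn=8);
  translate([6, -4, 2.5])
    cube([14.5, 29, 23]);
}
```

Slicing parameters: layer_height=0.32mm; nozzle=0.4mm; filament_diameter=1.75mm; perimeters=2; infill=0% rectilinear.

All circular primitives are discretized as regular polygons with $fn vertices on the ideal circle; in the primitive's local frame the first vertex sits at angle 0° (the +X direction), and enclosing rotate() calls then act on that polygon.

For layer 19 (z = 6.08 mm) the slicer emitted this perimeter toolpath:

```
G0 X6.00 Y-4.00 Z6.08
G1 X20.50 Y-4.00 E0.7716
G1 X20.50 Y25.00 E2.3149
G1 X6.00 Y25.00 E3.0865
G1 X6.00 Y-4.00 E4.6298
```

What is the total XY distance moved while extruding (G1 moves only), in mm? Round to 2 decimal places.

87.00 mm

Sum the Euclidean lengths of each G1 segment: total = 87.00 mm.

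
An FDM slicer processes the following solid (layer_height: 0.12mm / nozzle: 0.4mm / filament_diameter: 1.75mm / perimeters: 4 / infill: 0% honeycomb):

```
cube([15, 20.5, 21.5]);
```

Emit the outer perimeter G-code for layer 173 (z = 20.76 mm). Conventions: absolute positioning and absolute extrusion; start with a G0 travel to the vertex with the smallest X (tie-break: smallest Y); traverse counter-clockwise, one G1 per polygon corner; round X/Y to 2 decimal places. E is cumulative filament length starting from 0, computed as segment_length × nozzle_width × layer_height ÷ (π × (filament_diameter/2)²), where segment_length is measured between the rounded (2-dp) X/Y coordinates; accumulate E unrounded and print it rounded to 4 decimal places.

At z = 20.76 mm: the 15×20.5 cube contributes its full rectangle. The outline is a single polygon with 4 vertices. Extrusion per mm of travel: 0.4 × 0.12 / (π × 0.875²) = 0.019956. Accumulating E over each segment gives final E = 1.4169.

G0 X0.00 Y0.00 Z20.76
G1 X15.00 Y0.00 E0.2993
G1 X15.00 Y20.50 E0.7084
G1 X0.00 Y20.50 E1.0078
G1 X0.00 Y0.00 E1.4169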